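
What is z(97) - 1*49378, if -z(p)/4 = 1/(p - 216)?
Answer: -5875978/119 ≈ -49378.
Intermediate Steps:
z(p) = -4/(-216 + p) (z(p) = -4/(p - 216) = -4/(-216 + p))
z(97) - 1*49378 = -4/(-216 + 97) - 1*49378 = -4/(-119) - 49378 = -4*(-1/119) - 49378 = 4/119 - 49378 = -5875978/119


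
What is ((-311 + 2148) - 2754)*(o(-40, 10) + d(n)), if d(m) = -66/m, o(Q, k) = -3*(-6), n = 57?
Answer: -293440/19 ≈ -15444.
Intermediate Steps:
o(Q, k) = 18
((-311 + 2148) - 2754)*(o(-40, 10) + d(n)) = ((-311 + 2148) - 2754)*(18 - 66/57) = (1837 - 2754)*(18 - 66*1/57) = -917*(18 - 22/19) = -917*320/19 = -293440/19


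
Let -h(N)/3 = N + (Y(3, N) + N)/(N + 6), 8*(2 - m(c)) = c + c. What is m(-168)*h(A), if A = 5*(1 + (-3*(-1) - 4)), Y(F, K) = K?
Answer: 0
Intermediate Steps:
m(c) = 2 - c/4 (m(c) = 2 - (c + c)/8 = 2 - c/4)
A = 0 (A = 5*(1 + (3 - 4)) = 5*(1 - 1) = 5*0 = 0)
h(N) = -3*N - 6*N/(6 + N) (h(N) = -3*(N + (N + N)/(N + 6)) = -3*(N + (2*N)/(6 + N)) = -3*(N + 2*N/(6 + N)) = -3*N - 6*N/(6 + N))
m(-168)*h(A) = (2 - ¼*(-168))*(3*0*(-8 - 1*0)/(6 + 0)) = (2 + 42)*(3*0*(-8 + 0)/6) = 44*(3*0*(⅙)*(-8)) = 44*0 = 0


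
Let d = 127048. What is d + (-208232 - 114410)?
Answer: -195594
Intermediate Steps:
d + (-208232 - 114410) = 127048 + (-208232 - 114410) = 127048 - 322642 = -195594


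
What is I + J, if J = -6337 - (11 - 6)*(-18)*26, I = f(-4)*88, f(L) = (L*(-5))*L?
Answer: -11037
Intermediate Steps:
f(L) = -5*L² (f(L) = (-5*L)*L = -5*L²)
I = -7040 (I = -5*(-4)²*88 = -5*16*88 = -80*88 = -7040)
J = -3997 (J = -6337 - 5*(-18)*26 = -6337 - (-90)*26 = -6337 - 1*(-2340) = -6337 + 2340 = -3997)
I + J = -7040 - 3997 = -11037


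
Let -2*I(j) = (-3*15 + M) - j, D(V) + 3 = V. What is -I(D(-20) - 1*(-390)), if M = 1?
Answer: -411/2 ≈ -205.50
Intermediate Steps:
D(V) = -3 + V
I(j) = 22 + j/2 (I(j) = -((-3*15 + 1) - j)/2 = -((-45 + 1) - j)/2 = -(-44 - j)/2 = 22 + j/2)
-I(D(-20) - 1*(-390)) = -(22 + ((-3 - 20) - 1*(-390))/2) = -(22 + (-23 + 390)/2) = -(22 + (½)*367) = -(22 + 367/2) = -1*411/2 = -411/2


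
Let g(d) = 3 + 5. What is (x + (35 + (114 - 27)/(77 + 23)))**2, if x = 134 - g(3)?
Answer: 262018969/10000 ≈ 26202.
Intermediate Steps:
g(d) = 8
x = 126 (x = 134 - 1*8 = 134 - 8 = 126)
(x + (35 + (114 - 27)/(77 + 23)))**2 = (126 + (35 + (114 - 27)/(77 + 23)))**2 = (126 + (35 + 87/100))**2 = (126 + 3587/100)**2 = (16187/100)**2 = 262018969/10000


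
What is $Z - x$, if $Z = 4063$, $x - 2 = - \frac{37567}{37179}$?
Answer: $\frac{151021486}{37179} \approx 4062.0$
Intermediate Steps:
$x = \frac{36791}{37179}$ ($x = 2 - \frac{37567}{37179} = \frac{36791}{37179} \approx 0.98956$)
$Z - x = 4063 - \frac{36791}{37179} = \frac{151021486}{37179}$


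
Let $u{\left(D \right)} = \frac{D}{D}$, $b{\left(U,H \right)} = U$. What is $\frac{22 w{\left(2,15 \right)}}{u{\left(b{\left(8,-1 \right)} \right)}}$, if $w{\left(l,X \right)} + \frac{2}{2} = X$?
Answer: $308$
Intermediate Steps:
$w{\left(l,X \right)} = -1 + X$
$u{\left(D \right)} = 1$
$\frac{22 w{\left(2,15 \right)}}{u{\left(b{\left(8,-1 \right)} \right)}} = \frac{22 \left(-1 + 15\right)}{1} = 22 \cdot 14 \cdot 1 = 308 \cdot 1 = 308$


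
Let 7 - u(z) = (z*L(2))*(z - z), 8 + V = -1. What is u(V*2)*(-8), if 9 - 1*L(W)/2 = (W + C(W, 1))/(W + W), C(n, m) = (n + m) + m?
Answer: -56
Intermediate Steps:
V = -9 (V = -8 - 1 = -9)
C(n, m) = n + 2*m (C(n, m) = (m + n) + m = n + 2*m)
L(W) = 18 - (2 + 2*W)/W (L(W) = 18 - 2*(W + (W + 2*1))/(W + W) = 18 - 2*(W + (W + 2))/(2*W) = 18 - 2*(W + (2 + W))*1/(2*W) = 18 - 2*(2 + 2*W)*1/(2*W) = 18 - (2 + 2*W)/W)
u(z) = 7 (u(z) = 7 - z*(16 - 2/2)*(z - z) = 7 - z*(16 - 2*½)*0 = 7 - z*(16 - 1)*0 = 7 - z*15*0 = 7 - 15*z*0 = 7 - 1*0 = 7 + 0 = 7)
u(V*2)*(-8) = 7*(-8) = -56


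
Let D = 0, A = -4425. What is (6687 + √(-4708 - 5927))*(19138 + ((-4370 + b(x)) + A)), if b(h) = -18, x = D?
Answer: 69043275 + 10325*I*√10635 ≈ 6.9043e+7 + 1.0648e+6*I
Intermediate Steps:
x = 0
(6687 + √(-4708 - 5927))*(19138 + ((-4370 + b(x)) + A)) = (6687 + √(-4708 - 5927))*(19138 + ((-4370 - 18) - 4425)) = (6687 + √(-10635))*(19138 + (-4388 - 4425)) = (6687 + I*√10635)*(19138 - 8813) = (6687 + I*√10635)*10325 = 69043275 + 10325*I*√10635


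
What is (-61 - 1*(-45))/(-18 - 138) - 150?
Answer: -5846/39 ≈ -149.90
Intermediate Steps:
(-61 - 1*(-45))/(-18 - 138) - 150 = (-61 + 45)/(-156) - 150 = -16*(-1/156) - 150 = 4/39 - 150 = -5846/39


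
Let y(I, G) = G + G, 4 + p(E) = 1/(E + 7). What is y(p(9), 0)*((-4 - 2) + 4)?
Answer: 0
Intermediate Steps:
p(E) = -4 + 1/(7 + E) (p(E) = -4 + 1/(E + 7) = -4 + 1/(7 + E))
y(I, G) = 2*G
y(p(9), 0)*((-4 - 2) + 4) = (2*0)*((-4 - 2) + 4) = 0*(-6 + 4) = 0*(-2) = 0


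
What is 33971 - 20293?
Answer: 13678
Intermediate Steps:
33971 - 20293 = 13678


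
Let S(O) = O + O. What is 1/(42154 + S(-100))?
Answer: 1/41954 ≈ 2.3836e-5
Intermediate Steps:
S(O) = 2*O
1/(42154 + S(-100)) = 1/(42154 + 2*(-100)) = 1/(42154 - 200) = 1/41954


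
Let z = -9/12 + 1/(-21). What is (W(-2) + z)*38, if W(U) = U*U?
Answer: 5111/42 ≈ 121.69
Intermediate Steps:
W(U) = U²
z = -67/84 (z = -9*1/12 + 1*(-1/21) = -¾ - 1/21 = -67/84 ≈ -0.79762)
(W(-2) + z)*38 = ((-2)² - 67/84)*38 = (4 - 67/84)*38 = (269/84)*38 = 5111/42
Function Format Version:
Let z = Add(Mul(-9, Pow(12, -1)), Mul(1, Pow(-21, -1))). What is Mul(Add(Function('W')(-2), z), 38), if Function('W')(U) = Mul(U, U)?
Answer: Rational(5111, 42) ≈ 121.69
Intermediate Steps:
Function('W')(U) = Pow(U, 2)
z = Rational(-67, 84) (z = Add(Mul(-9, Rational(1, 12)), Mul(1, Rational(-1, 21))) = Add(Rational(-3, 4), Rational(-1, 21)) = Rational(-67, 84) ≈ -0.79762)
Mul(Add(Function('W')(-2), z), 38) = Mul(Add(Pow(-2, 2), Rational(-67, 84)), 38) = Mul(Add(4, Rational(-67, 84)), 38) = Mul(Rational(269, 84), 38) = Rational(5111, 42)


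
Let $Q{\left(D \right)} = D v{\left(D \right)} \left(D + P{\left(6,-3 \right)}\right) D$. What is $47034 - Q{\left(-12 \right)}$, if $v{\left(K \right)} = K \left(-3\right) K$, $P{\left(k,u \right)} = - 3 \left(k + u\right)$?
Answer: $-1259334$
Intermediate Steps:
$P{\left(k,u \right)} = - 3 k - 3 u$
$v{\left(K \right)} = - 3 K^{2}$ ($v{\left(K \right)} = - 3 K K = - 3 K^{2}$)
$Q{\left(D \right)} = - 3 D^{4} \left(-9 + D\right)$ ($Q{\left(D \right)} = D - 3 D^{2} \left(D - 9\right) D = D - 3 D^{2} \left(-9 + D\right) D = D \left(- 3 D^{2} \left(-9 + D\right)\right) D = - 3 D^{3} \left(-9 + D\right) D = - 3 D^{4} \left(-9 + D\right)$)
$47034 - Q{\left(-12 \right)} = 47034 - 3 \left(-12\right)^{4} \left(9 - -12\right) = 47034 - 3 \cdot 20736 \left(9 + 12\right) = 47034 - 3 \cdot 20736 \cdot 21 = 47034 - 1306368 = -1259334$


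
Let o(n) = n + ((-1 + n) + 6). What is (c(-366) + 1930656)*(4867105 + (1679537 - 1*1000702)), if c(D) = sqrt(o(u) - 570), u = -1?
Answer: 10707302336640 + 49913460*I*sqrt(7) ≈ 1.0707e+13 + 1.3206e+8*I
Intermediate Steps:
o(n) = 5 + 2*n (o(n) = n + (5 + n) = 5 + 2*n)
c(D) = 9*I*sqrt(7) (c(D) = sqrt((5 + 2*(-1)) - 570) = sqrt((5 - 2) - 570) = sqrt(3 - 570) = sqrt(-567) = 9*I*sqrt(7))
(c(-366) + 1930656)*(4867105 + (1679537 - 1*1000702)) = (9*I*sqrt(7) + 1930656)*(4867105 + (1679537 - 1*1000702)) = (1930656 + 9*I*sqrt(7))*(4867105 + (1679537 - 1000702)) = (1930656 + 9*I*sqrt(7))*(4867105 + 678835) = (1930656 + 9*I*sqrt(7))*5545940 = 10707302336640 + 49913460*I*sqrt(7)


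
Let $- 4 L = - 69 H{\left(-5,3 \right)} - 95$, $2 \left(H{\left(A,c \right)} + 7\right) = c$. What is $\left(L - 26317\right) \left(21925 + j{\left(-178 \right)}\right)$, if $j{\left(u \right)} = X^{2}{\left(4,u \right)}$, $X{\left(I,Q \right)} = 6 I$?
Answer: $- \frac{4750073605}{8} \approx -5.9376 \cdot 10^{8}$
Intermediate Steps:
$H{\left(A,c \right)} = -7 + \frac{c}{2}$
$L = - \frac{569}{8}$ ($L = - \frac{- 69 \left(-7 + \frac{1}{2} \cdot 3\right) - 95}{4} = - \frac{- 69 \left(-7 + \frac{3}{2}\right) - 95}{4} = - \frac{\left(-69\right) \left(- \frac{11}{2}\right) - 95}{4} = - \frac{\frac{759}{2} - 95}{4} = \left(- \frac{1}{4}\right) \frac{569}{2} = - \frac{569}{8} \approx -71.125$)
$j{\left(u \right)} = 576$ ($j{\left(u \right)} = \left(6 \cdot 4\right)^{2} = 24^{2} = 576$)
$\left(L - 26317\right) \left(21925 + j{\left(-178 \right)}\right) = \left(- \frac{569}{8} - 26317\right) \left(21925 + 576\right) = \left(- \frac{211105}{8}\right) 22501 = - \frac{4750073605}{8}$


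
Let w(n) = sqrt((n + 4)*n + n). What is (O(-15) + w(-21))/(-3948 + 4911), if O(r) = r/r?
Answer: 1/963 + 4*sqrt(21)/963 ≈ 0.020073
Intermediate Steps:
O(r) = 1
w(n) = sqrt(n + n*(4 + n)) (w(n) = sqrt((4 + n)*n + n) = sqrt(n*(4 + n) + n) = sqrt(n + n*(4 + n)))
(O(-15) + w(-21))/(-3948 + 4911) = (1 + sqrt(-21*(5 - 21)))/(-3948 + 4911) = (1 + sqrt(-21*(-16)))/963 = (1 + sqrt(336))*(1/963) = (1 + 4*sqrt(21))*(1/963) = 1/963 + 4*sqrt(21)/963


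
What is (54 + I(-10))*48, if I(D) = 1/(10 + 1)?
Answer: 28560/11 ≈ 2596.4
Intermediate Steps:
I(D) = 1/11
(54 + I(-10))*48 = (54 + 1/11)*48 = (595/11)*48 = 28560/11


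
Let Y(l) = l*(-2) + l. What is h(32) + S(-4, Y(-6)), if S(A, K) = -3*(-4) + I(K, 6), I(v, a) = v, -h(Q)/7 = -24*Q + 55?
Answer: 5009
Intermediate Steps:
h(Q) = -385 + 168*Q (h(Q) = -7*(-24*Q + 55) = -7*(55 - 24*Q) = -385 + 168*Q)
Y(l) = -l (Y(l) = -2*l + l = -l)
S(A, K) = 12 + K (S(A, K) = -3*(-4) + K = 12 + K)
h(32) + S(-4, Y(-6)) = (-385 + 168*32) + (12 - 1*(-6)) = (-385 + 5376) + (12 + 6) = 4991 + 18 = 5009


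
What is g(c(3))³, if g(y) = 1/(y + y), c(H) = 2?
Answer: 1/64 ≈ 0.015625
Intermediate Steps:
g(y) = 1/(2*y)
g(c(3))³ = ((½)/2)³ = ((½)*(½))³ = (¼)³ = 1/64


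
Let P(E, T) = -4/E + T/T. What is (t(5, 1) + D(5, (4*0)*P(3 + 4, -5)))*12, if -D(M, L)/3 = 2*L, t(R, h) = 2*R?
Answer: 120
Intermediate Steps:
P(E, T) = 1 - 4/E (P(E, T) = -4/E + 1 = 1 - 4/E)
D(M, L) = -6*L
(t(5, 1) + D(5, (4*0)*P(3 + 4, -5)))*12 = (2*5 - 6*4*0*(-4 + (3 + 4))/(3 + 4))*12 = (10 - 0*(-4 + 7)/7)*12 = (10 - 0*(⅐)*3)*12 = (10 - 0*3/7)*12 = (10 - 6*0)*12 = (10 + 0)*12 = 10*12 = 120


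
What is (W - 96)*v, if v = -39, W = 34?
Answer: 2418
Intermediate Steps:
(W - 96)*v = (34 - 96)*(-39) = -62*(-39) = 2418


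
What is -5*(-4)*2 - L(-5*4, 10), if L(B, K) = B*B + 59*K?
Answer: -950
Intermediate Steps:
L(B, K) = B² + 59*K
-5*(-4)*2 - L(-5*4, 10) = -5*(-4)*2 - ((-5*4)² + 59*10) = 20*2 - ((-20)² + 590) = 40 - (400 + 590) = 40 - 1*990 = 40 - 990 = -950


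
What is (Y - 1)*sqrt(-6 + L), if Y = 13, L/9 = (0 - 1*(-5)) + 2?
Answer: 12*sqrt(57) ≈ 90.598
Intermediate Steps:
L = 63 (L = 9*((0 - 1*(-5)) + 2) = 9*((0 + 5) + 2) = 9*(5 + 2) = 9*7 = 63)
(Y - 1)*sqrt(-6 + L) = (13 - 1)*sqrt(-6 + 63) = 12*sqrt(57)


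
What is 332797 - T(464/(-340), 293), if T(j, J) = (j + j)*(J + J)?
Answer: 28423697/85 ≈ 3.3440e+5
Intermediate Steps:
T(j, J) = 4*J*j (T(j, J) = (2*j)*(2*J) = 4*J*j)
332797 - T(464/(-340), 293) = 332797 - 4*293*464/(-340) = 332797 - 4*293*464*(-1/340) = 332797 - 4*293*(-116)/85 = 332797 - 1*(-135952/85) = 332797 + 135952/85 = 28423697/85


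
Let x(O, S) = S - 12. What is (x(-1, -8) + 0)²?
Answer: 400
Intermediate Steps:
x(O, S) = -12 + S
(x(-1, -8) + 0)² = ((-12 - 8) + 0)² = (-20 + 0)² = (-20)² = 400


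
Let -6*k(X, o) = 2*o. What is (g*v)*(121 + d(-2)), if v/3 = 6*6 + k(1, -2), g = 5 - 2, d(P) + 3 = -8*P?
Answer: 44220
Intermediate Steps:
d(P) = -3 - 8*P
g = 3
k(X, o) = -o/3
v = 110 (v = 3*(6*6 - ⅓*(-2)) = 3*(36 + ⅔) = 3*(110/3) = 110)
(g*v)*(121 + d(-2)) = (3*110)*(121 + (-3 - 8*(-2))) = 330*(121 + (-3 + 16)) = 330*(121 + 13) = 330*134 = 44220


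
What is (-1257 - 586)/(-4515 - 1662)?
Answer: 1843/6177 ≈ 0.29836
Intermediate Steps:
(-1257 - 586)/(-4515 - 1662) = -1843/(-6177) = -1843*(-1/6177) = 1843/6177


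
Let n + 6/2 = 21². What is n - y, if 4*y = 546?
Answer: 603/2 ≈ 301.50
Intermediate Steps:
n = 438 (n = -3 + 21² = -3 + 441 = 438)
y = 273/2 (y = (¼)*546 = 273/2 ≈ 136.50)
n - y = 438 - 1*273/2 = 438 - 273/2 = 603/2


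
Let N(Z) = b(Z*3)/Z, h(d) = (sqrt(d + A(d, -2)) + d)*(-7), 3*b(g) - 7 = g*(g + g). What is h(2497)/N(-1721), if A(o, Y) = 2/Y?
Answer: 90244077/53313145 + 289128*sqrt(39)/53313145 ≈ 1.7266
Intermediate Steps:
b(g) = 7/3 + 2*g**2/3 (b(g) = 7/3 + (g*(g + g))/3 = 7/3 + (g*(2*g))/3 = 7/3 + (2*g**2)/3 = 7/3 + 2*g**2/3)
h(d) = -7*d - 7*sqrt(-1 + d) (h(d) = (sqrt(d + 2/(-2)) + d)*(-7) = (sqrt(d + 2*(-1/2)) + d)*(-7) = (sqrt(d - 1) + d)*(-7) = (sqrt(-1 + d) + d)*(-7) = (d + sqrt(-1 + d))*(-7) = -7*d - 7*sqrt(-1 + d))
N(Z) = (7/3 + 6*Z**2)/Z (N(Z) = (7/3 + 2*(Z*3)**2/3)/Z = (7/3 + 2*(3*Z)**2/3)/Z = (7/3 + 2*(9*Z**2)/3)/Z = (7/3 + 6*Z**2)/Z)
h(2497)/N(-1721) = (-7*2497 - 7*sqrt(-1 + 2497))/(6*(-1721) + (7/3)/(-1721)) = (-17479 - 56*sqrt(39))/(-10326 + (7/3)*(-1/1721)) = (-17479 - 56*sqrt(39))/(-10326 - 7/5163) = (-17479 - 56*sqrt(39))/(-53313145/5163) = (-17479 - 56*sqrt(39))*(-5163/53313145) = 90244077/53313145 + 289128*sqrt(39)/53313145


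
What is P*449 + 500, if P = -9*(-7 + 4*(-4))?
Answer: 93443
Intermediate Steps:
P = 207 (P = -9*(-7 - 16) = -9*(-23) = 207)
P*449 + 500 = 207*449 + 500 = 92943 + 500 = 93443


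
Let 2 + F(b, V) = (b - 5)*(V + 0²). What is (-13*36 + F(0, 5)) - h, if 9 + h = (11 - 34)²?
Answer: -1015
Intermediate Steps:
F(b, V) = -2 + V*(-5 + b) (F(b, V) = -2 + (b - 5)*(V + 0²) = -2 + (-5 + b)*(V + 0) = -2 + (-5 + b)*V = -2 + V*(-5 + b))
h = 520 (h = -9 + (11 - 34)² = -9 + (-23)² = -9 + 529 = 520)
(-13*36 + F(0, 5)) - h = (-13*36 + (-2 - 5*5 + 5*0)) - 1*520 = (-468 + (-2 - 25 + 0)) - 520 = (-468 - 27) - 520 = -495 - 520 = -1015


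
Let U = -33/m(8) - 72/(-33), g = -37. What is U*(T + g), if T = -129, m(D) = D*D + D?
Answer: -37765/132 ≈ -286.10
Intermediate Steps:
m(D) = D + D² (m(D) = D² + D = D + D²)
U = 455/264 (U = -33*1/(8*(1 + 8)) - 72/(-33) = -33/(8*9) - 72*(-1/33) = -33/72 + 24/11 = -33*1/72 + 24/11 = -11/24 + 24/11 = 455/264 ≈ 1.7235)
U*(T + g) = 455*(-129 - 37)/264 = (455/264)*(-166) = -37765/132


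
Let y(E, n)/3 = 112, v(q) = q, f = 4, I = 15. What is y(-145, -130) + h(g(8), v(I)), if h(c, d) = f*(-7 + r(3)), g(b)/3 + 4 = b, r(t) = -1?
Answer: 304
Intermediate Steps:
g(b) = -12 + 3*b
h(c, d) = -32 (h(c, d) = 4*(-7 - 1) = 4*(-8) = -32)
y(E, n) = 336 (y(E, n) = 3*112 = 336)
y(-145, -130) + h(g(8), v(I)) = 336 - 32 = 304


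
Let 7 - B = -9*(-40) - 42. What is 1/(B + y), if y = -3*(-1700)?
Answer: 1/4789 ≈ 0.00020881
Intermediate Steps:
y = 5100
B = -311 (B = 7 - (-9*(-40) - 42) = 7 - (360 - 42) = 7 - 1*318 = 7 - 318 = -311)
1/(B + y) = 1/(-311 + 5100) = 1/4789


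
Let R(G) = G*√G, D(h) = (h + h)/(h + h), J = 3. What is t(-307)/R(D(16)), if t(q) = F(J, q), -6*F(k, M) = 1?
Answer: -⅙ ≈ -0.16667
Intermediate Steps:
F(k, M) = -⅙ (F(k, M) = -⅙*1 = -⅙)
D(h) = 1 (D(h) = (2*h)/((2*h)) = (2*h)*(1/(2*h)) = 1)
t(q) = -⅙
R(G) = G^(3/2)
t(-307)/R(D(16)) = -1/(6*(1^(3/2))) = -⅙/1 = -⅙*1 = -⅙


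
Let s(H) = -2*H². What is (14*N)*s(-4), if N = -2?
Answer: 896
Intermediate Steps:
(14*N)*s(-4) = (14*(-2))*(-2*(-4)²) = -(-56)*16 = -28*(-32) = 896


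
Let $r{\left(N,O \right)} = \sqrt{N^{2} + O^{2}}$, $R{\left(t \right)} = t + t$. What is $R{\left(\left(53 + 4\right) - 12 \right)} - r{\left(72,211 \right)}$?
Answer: $90 - \sqrt{49705} \approx -132.95$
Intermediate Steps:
$R{\left(t \right)} = 2 t$
$R{\left(\left(53 + 4\right) - 12 \right)} - r{\left(72,211 \right)} = 2 \left(\left(53 + 4\right) - 12\right) - \sqrt{72^{2} + 211^{2}} = 2 \left(57 - 12\right) - \sqrt{5184 + 44521} = 2 \cdot 45 - \sqrt{49705} = 90 - \sqrt{49705}$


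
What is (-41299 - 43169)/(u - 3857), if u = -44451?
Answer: 21117/12077 ≈ 1.7485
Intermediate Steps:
(-41299 - 43169)/(u - 3857) = (-41299 - 43169)/(-44451 - 3857) = -84468/(-48308) = -84468*(-1/48308) = 21117/12077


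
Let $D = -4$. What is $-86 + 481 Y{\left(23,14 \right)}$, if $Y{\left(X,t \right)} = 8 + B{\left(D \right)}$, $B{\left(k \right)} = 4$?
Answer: $5686$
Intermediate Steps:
$Y{\left(X,t \right)} = 12$ ($Y{\left(X,t \right)} = 8 + 4 = 12$)
$-86 + 481 Y{\left(23,14 \right)} = -86 + 481 \cdot 12 = -86 + 5772 = 5686$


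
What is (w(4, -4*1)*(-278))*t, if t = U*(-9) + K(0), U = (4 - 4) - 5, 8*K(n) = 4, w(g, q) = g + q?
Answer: 0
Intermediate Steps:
K(n) = 1/2 (K(n) = (1/8)*4 = 1/2)
U = -5 (U = 0 - 5 = -5)
t = 91/2 (t = -5*(-9) + 1/2 = 45 + 1/2 = 91/2 ≈ 45.500)
(w(4, -4*1)*(-278))*t = ((4 - 4*1)*(-278))*(91/2) = ((4 - 4)*(-278))*(91/2) = (0*(-278))*(91/2) = 0*(91/2) = 0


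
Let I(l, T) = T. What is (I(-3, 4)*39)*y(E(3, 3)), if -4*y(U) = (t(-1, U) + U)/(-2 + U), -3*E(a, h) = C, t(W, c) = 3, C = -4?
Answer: 507/2 ≈ 253.50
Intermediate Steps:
E(a, h) = 4/3 (E(a, h) = -⅓*(-4) = 4/3)
y(U) = -(3 + U)/(4*(-2 + U))
(I(-3, 4)*39)*y(E(3, 3)) = (4*39)*((-3 - 1*4/3)/(4*(-2 + 4/3))) = 156*((-3 - 4/3)/(4*(-⅔))) = 156*((¼)*(-3/2)*(-13/3)) = 156*(13/8) = 507/2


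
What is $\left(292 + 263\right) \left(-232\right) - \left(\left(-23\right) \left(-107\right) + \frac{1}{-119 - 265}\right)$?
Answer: $- \frac{50388863}{384} \approx -1.3122 \cdot 10^{5}$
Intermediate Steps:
$\left(292 + 263\right) \left(-232\right) - \left(\left(-23\right) \left(-107\right) + \frac{1}{-119 - 265}\right) = 555 \left(-232\right) - \left(2461 + \frac{1}{-384}\right) = -128760 - \left(2461 - \frac{1}{384}\right) = -128760 - \frac{945023}{384} = - \frac{50388863}{384}$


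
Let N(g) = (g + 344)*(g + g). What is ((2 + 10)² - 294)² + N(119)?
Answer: 132694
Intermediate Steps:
N(g) = 2*g*(344 + g) (N(g) = (344 + g)*(2*g) = 2*g*(344 + g))
((2 + 10)² - 294)² + N(119) = ((2 + 10)² - 294)² + 2*119*(344 + 119) = (12² - 294)² + 2*119*463 = (144 - 294)² + 110194 = (-150)² + 110194 = 22500 + 110194 = 132694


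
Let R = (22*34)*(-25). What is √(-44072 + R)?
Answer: 2*I*√15693 ≈ 250.54*I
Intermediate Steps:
R = -18700 (R = 748*(-25) = -18700)
√(-44072 + R) = √(-44072 - 18700) = √(-62772) = 2*I*√15693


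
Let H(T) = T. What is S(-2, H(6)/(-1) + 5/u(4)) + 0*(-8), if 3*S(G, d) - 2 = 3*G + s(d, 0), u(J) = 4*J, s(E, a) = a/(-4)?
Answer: -4/3 ≈ -1.3333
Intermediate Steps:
s(E, a) = -a/4 (s(E, a) = a*(-¼) = -a/4)
S(G, d) = ⅔ + G (S(G, d) = ⅔ + (3*G - ¼*0)/3 = ⅔ + (3*G + 0)/3 = ⅔ + (3*G)/3 = ⅔ + G)
S(-2, H(6)/(-1) + 5/u(4)) + 0*(-8) = (⅔ - 2) + 0*(-8) = -4/3 + 0 = -4/3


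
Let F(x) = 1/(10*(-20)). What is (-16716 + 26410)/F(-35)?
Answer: -1938800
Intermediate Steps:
F(x) = -1/200 (F(x) = 1/(-200) = -1/200)
(-16716 + 26410)/F(-35) = (-16716 + 26410)/(-1/200) = 9694*(-200) = -1938800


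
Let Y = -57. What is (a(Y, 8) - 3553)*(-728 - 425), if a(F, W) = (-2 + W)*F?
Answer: 4490935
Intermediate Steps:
a(F, W) = F*(-2 + W)
(a(Y, 8) - 3553)*(-728 - 425) = (-57*(-2 + 8) - 3553)*(-728 - 425) = (-57*6 - 3553)*(-1153) = (-342 - 3553)*(-1153) = -3895*(-1153) = 4490935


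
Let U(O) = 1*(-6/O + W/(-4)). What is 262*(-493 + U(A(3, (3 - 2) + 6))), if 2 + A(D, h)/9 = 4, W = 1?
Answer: -775913/6 ≈ -1.2932e+5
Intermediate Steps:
A(D, h) = 18 (A(D, h) = -18 + 9*4 = -18 + 36 = 18)
U(O) = -1/4 - 6/O (U(O) = 1*(-6/O + 1/(-4)) = 1*(-6/O + 1*(-1/4)) = 1*(-6/O - 1/4) = 1*(-1/4 - 6/O) = -1/4 - 6/O)
262*(-493 + U(A(3, (3 - 2) + 6))) = 262*(-493 + (1/4)*(-24 - 1*18)/18) = 262*(-493 + (1/4)*(1/18)*(-24 - 18)) = 262*(-493 + (1/4)*(1/18)*(-42)) = 262*(-493 - 7/12) = 262*(-5923/12) = -775913/6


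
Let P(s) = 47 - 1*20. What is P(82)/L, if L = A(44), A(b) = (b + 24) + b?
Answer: 27/112 ≈ 0.24107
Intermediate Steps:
A(b) = 24 + 2*b (A(b) = (24 + b) + b = 24 + 2*b)
P(s) = 27 (P(s) = 47 - 20 = 27)
L = 112 (L = 24 + 2*44 = 24 + 88 = 112)
P(82)/L = 27/112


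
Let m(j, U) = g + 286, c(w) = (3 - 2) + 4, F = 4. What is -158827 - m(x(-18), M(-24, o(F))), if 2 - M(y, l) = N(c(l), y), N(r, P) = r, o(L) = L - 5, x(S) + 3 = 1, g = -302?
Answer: -158811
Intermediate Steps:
x(S) = -2 (x(S) = -3 + 1 = -2)
o(L) = -5 + L
c(w) = 5 (c(w) = 1 + 4 = 5)
M(y, l) = -3 (M(y, l) = 2 - 1*5 = 2 - 5 = -3)
m(j, U) = -16 (m(j, U) = -302 + 286 = -16)
-158827 - m(x(-18), M(-24, o(F))) = -158827 - 1*(-16) = -158827 + 16 = -158811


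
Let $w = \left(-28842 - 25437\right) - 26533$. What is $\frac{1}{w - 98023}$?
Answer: $- \frac{1}{178835} \approx -5.5917 \cdot 10^{-6}$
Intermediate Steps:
$w = -80812$ ($w = -54279 - 26533 = -80812$)
$\frac{1}{w - 98023} = \frac{1}{-80812 - 98023} = \frac{1}{-178835} = - \frac{1}{178835}$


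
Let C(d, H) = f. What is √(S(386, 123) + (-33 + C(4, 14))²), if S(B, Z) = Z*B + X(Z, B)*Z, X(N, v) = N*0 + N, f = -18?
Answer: 2*√16302 ≈ 255.36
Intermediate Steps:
C(d, H) = -18
X(N, v) = N (X(N, v) = 0 + N = N)
S(B, Z) = Z² + B*Z (S(B, Z) = Z*B + Z*Z = B*Z + Z² = Z² + B*Z)
√(S(386, 123) + (-33 + C(4, 14))²) = √(123*(386 + 123) + (-33 - 18)²) = √(123*509 + (-51)²) = √(62607 + 2601) = √65208 = 2*√16302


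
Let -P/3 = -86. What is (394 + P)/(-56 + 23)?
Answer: -652/33 ≈ -19.758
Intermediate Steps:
P = 258 (P = -3*(-86) = 258)
(394 + P)/(-56 + 23) = (394 + 258)/(-56 + 23) = 652/(-33) = 652*(-1/33) = -652/33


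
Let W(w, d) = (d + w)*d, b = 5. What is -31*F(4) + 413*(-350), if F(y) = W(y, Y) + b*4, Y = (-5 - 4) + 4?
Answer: -145325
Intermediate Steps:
Y = -5 (Y = -9 + 4 = -5)
W(w, d) = d*(d + w)
F(y) = 45 - 5*y (F(y) = -5*(-5 + y) + 5*4 = (25 - 5*y) + 20 = 45 - 5*y)
-31*F(4) + 413*(-350) = -31*(45 - 5*4) + 413*(-350) = -31*(45 - 20) - 144550 = -31*25 - 144550 = -775 - 144550 = -145325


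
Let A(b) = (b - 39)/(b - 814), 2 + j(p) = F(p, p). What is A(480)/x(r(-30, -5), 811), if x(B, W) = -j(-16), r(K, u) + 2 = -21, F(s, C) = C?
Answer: -49/668 ≈ -0.073353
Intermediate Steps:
r(K, u) = -23 (r(K, u) = -2 - 21 = -23)
j(p) = -2 + p
A(b) = (-39 + b)/(-814 + b)
x(B, W) = 18 (x(B, W) = -(-2 - 16) = -1*(-18) = 18)
A(480)/x(r(-30, -5), 811) = ((-39 + 480)/(-814 + 480))/18 = (441/(-334))*(1/18) = -1/334*441*(1/18) = -441/334*1/18 = -49/668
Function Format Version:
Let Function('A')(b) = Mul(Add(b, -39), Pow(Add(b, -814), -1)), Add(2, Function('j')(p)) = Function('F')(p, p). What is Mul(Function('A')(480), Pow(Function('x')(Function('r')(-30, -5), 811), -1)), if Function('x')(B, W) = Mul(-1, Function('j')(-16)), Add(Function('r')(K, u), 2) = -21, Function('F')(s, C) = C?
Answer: Rational(-49, 668) ≈ -0.073353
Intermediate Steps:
Function('r')(K, u) = -23 (Function('r')(K, u) = Add(-2, -21) = -23)
Function('j')(p) = Add(-2, p)
Function('A')(b) = Mul(Pow(Add(-814, b), -1), Add(-39, b)) (Function('A')(b) = Mul(Add(-39, b), Pow(Add(-814, b), -1)) = Mul(Pow(Add(-814, b), -1), Add(-39, b)))
Function('x')(B, W) = 18 (Function('x')(B, W) = Mul(-1, Add(-2, -16)) = Mul(-1, -18) = 18)
Mul(Function('A')(480), Pow(Function('x')(Function('r')(-30, -5), 811), -1)) = Mul(Mul(Pow(Add(-814, 480), -1), Add(-39, 480)), Pow(18, -1)) = Mul(Mul(Pow(-334, -1), 441), Rational(1, 18)) = Mul(Mul(Rational(-1, 334), 441), Rational(1, 18)) = Mul(Rational(-441, 334), Rational(1, 18)) = Rational(-49, 668)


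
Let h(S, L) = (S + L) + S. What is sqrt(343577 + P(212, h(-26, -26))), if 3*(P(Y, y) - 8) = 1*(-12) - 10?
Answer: sqrt(3092199)/3 ≈ 586.16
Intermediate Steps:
h(S, L) = L + 2*S (h(S, L) = (L + S) + S = L + 2*S)
P(Y, y) = 2/3 (P(Y, y) = 8 + (1*(-12) - 10)/3 = 8 + (-12 - 10)/3 = 8 + (1/3)*(-22) = 8 - 22/3 = 2/3)
sqrt(343577 + P(212, h(-26, -26))) = sqrt(343577 + 2/3) = sqrt(1030733/3) = sqrt(3092199)/3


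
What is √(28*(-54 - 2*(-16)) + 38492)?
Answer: 2*√9469 ≈ 194.62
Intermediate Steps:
√(28*(-54 - 2*(-16)) + 38492) = √(28*(-54 + 32) + 38492) = √(28*(-22) + 38492) = √(-616 + 38492) = √37876 = 2*√9469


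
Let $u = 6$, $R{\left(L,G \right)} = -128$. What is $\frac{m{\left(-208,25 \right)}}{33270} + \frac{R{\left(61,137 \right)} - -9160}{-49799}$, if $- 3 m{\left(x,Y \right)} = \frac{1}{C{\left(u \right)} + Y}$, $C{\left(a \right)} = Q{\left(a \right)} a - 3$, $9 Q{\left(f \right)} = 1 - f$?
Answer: $- \frac{16827749639}{92781512880} \approx -0.18137$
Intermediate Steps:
$Q{\left(f \right)} = \frac{1}{9} - \frac{f}{9}$ ($Q{\left(f \right)} = \frac{1 - f}{9} = \frac{1}{9} - \frac{f}{9}$)
$C{\left(a \right)} = -3 + a \left(\frac{1}{9} - \frac{a}{9}\right)$ ($C{\left(a \right)} = \left(\frac{1}{9} - \frac{a}{9}\right) a - 3 = a \left(\frac{1}{9} - \frac{a}{9}\right) - 3 = -3 + a \left(\frac{1}{9} - \frac{a}{9}\right)$)
$m{\left(x,Y \right)} = - \frac{1}{3 \left(- \frac{19}{3} + Y\right)}$ ($m{\left(x,Y \right)} = - \frac{1}{3 \left(\left(-3 - \frac{6^{2}}{9} + \frac{1}{9} \cdot 6\right) + Y\right)} = - \frac{1}{3 \left(\left(-3 - 4 + \frac{2}{3}\right) + Y\right)} = - \frac{1}{3 \left(- \frac{19}{3} + Y\right)}$)
$\frac{m{\left(-208,25 \right)}}{33270} + \frac{R{\left(61,137 \right)} - -9160}{-49799} = \frac{\left(-1\right) \frac{1}{-19 + 3 \cdot 25}}{33270} + \frac{-128 - -9160}{-49799} = - \frac{1}{-19 + 75} \cdot \frac{1}{33270} + \left(-128 + 9160\right) \left(- \frac{1}{49799}\right) = - \frac{1}{56} \cdot \frac{1}{33270} + 9032 \left(- \frac{1}{49799}\right) = \left(-1\right) \frac{1}{56} \cdot \frac{1}{33270} - \frac{9032}{49799} = \left(- \frac{1}{56}\right) \frac{1}{33270} - \frac{9032}{49799} = - \frac{1}{1863120} - \frac{9032}{49799} = - \frac{16827749639}{92781512880}$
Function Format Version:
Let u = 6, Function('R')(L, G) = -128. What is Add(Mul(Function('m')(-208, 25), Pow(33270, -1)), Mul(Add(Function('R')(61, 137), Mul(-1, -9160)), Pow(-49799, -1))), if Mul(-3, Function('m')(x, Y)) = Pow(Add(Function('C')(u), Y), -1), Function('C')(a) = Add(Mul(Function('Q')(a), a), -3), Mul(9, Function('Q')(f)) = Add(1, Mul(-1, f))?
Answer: Rational(-16827749639, 92781512880) ≈ -0.18137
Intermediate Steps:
Function('Q')(f) = Add(Rational(1, 9), Mul(Rational(-1, 9), f)) (Function('Q')(f) = Mul(Rational(1, 9), Add(1, Mul(-1, f))) = Add(Rational(1, 9), Mul(Rational(-1, 9), f)))
Function('C')(a) = Add(-3, Mul(a, Add(Rational(1, 9), Mul(Rational(-1, 9), a)))) (Function('C')(a) = Add(Mul(Add(Rational(1, 9), Mul(Rational(-1, 9), a)), a), -3) = Add(Mul(a, Add(Rational(1, 9), Mul(Rational(-1, 9), a))), -3) = Add(-3, Mul(a, Add(Rational(1, 9), Mul(Rational(-1, 9), a)))))
Function('m')(x, Y) = Mul(Rational(-1, 3), Pow(Add(Rational(-19, 3), Y), -1)) (Function('m')(x, Y) = Mul(Rational(-1, 3), Pow(Add(Add(-3, Mul(Rational(-1, 9), Pow(6, 2)), Mul(Rational(1, 9), 6)), Y), -1)) = Mul(Rational(-1, 3), Pow(Add(Add(-3, Mul(Rational(-1, 9), 36), Rational(2, 3)), Y), -1)) = Mul(Rational(-1, 3), Pow(Add(Add(-3, -4, Rational(2, 3)), Y), -1)) = Mul(Rational(-1, 3), Pow(Add(Rational(-19, 3), Y), -1)))
Add(Mul(Function('m')(-208, 25), Pow(33270, -1)), Mul(Add(Function('R')(61, 137), Mul(-1, -9160)), Pow(-49799, -1))) = Add(Mul(Mul(-1, Pow(Add(-19, Mul(3, 25)), -1)), Pow(33270, -1)), Mul(Add(-128, Mul(-1, -9160)), Pow(-49799, -1))) = Add(Mul(Mul(-1, Pow(Add(-19, 75), -1)), Rational(1, 33270)), Mul(Add(-128, 9160), Rational(-1, 49799))) = Add(Mul(Mul(-1, Pow(56, -1)), Rational(1, 33270)), Mul(9032, Rational(-1, 49799))) = Add(Mul(Mul(-1, Rational(1, 56)), Rational(1, 33270)), Rational(-9032, 49799)) = Add(Mul(Rational(-1, 56), Rational(1, 33270)), Rational(-9032, 49799)) = Add(Rational(-1, 1863120), Rational(-9032, 49799)) = Rational(-16827749639, 92781512880)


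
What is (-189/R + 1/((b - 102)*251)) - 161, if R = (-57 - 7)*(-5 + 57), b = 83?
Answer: -2554370339/15871232 ≈ -160.94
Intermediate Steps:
R = -3328 (R = -64*52 = -3328)
(-189/R + 1/((b - 102)*251)) - 161 = (-189/(-3328) + 1/((83 - 102)*251)) - 161 = (-189*(-1/3328) + (1/251)/(-19)) - 161 = (189/3328 - 1/19*1/251) - 161 = (189/3328 - 1/4769) - 161 = 898013/15871232 - 161 = -2554370339/15871232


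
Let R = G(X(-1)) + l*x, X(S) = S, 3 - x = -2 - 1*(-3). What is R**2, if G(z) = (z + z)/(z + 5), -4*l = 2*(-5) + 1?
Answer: 16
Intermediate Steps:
x = 2 (x = 3 - (-2 - 1*(-3)) = 3 - (-2 + 3) = 3 - 1*1 = 3 - 1 = 2)
l = 9/4 (l = -(2*(-5) + 1)/4 = -(-10 + 1)/4 = -1/4*(-9) = 9/4 ≈ 2.2500)
G(z) = 2*z/(5 + z) (G(z) = (2*z)/(5 + z) = 2*z/(5 + z))
R = 4 (R = 2*(-1)/(5 - 1) + (9/4)*2 = 2*(-1)/4 + 9/2 = 2*(-1)*(1/4) + 9/2 = -1/2 + 9/2 = 4)
R**2 = 4**2 = 16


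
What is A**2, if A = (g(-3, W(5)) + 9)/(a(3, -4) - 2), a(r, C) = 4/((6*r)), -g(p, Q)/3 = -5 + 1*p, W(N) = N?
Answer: 88209/256 ≈ 344.57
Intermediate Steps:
g(p, Q) = 15 - 3*p (g(p, Q) = -3*(-5 + 1*p) = -3*(-5 + p) = 15 - 3*p)
a(r, C) = 2/(3*r) (a(r, C) = 4*(1/(6*r)) = 2/(3*r))
A = -297/16 (A = ((15 - 3*(-3)) + 9)/((2/3)/3 - 2) = ((15 + 9) + 9)/((2/3)*(1/3) - 2) = (24 + 9)/(2/9 - 2) = 33/(-16/9) = 33*(-9/16) = -297/16 ≈ -18.563)
A**2 = (-297/16)**2 = 88209/256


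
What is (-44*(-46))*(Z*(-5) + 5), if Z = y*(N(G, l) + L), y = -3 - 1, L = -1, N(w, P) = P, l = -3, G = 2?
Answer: -151800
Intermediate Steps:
y = -4
Z = 16 (Z = -4*(-3 - 1) = -4*(-4) = 16)
(-44*(-46))*(Z*(-5) + 5) = (-44*(-46))*(16*(-5) + 5) = 2024*(-80 + 5) = 2024*(-75) = -151800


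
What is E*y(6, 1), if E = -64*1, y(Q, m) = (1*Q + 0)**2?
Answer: -2304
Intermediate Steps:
y(Q, m) = Q**2 (y(Q, m) = (Q + 0)**2 = Q**2)
E = -64
E*y(6, 1) = -64*6**2 = -64*36 = -2304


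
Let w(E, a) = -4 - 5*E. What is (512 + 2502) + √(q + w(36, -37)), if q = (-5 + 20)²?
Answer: 3014 + √41 ≈ 3020.4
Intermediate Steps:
q = 225 (q = 15² = 225)
(512 + 2502) + √(q + w(36, -37)) = (512 + 2502) + √(225 + (-4 - 5*36)) = 3014 + √(225 + (-4 - 180)) = 3014 + √(225 - 184) = 3014 + √41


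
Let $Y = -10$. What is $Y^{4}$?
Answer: $10000$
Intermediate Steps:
$Y^{4} = \left(-10\right)^{4} = 10000$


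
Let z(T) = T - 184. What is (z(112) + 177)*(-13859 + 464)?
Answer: -1406475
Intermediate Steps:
z(T) = -184 + T
(z(112) + 177)*(-13859 + 464) = ((-184 + 112) + 177)*(-13859 + 464) = (-72 + 177)*(-13395) = 105*(-13395) = -1406475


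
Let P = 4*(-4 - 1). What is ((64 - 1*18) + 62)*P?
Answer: -2160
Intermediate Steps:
P = -20 (P = 4*(-5) = -20)
((64 - 1*18) + 62)*P = ((64 - 1*18) + 62)*(-20) = ((64 - 18) + 62)*(-20) = (46 + 62)*(-20) = 108*(-20) = -2160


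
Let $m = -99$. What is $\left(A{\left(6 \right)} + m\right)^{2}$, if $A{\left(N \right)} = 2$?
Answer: $9409$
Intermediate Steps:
$\left(A{\left(6 \right)} + m\right)^{2} = \left(2 - 99\right)^{2} = \left(-97\right)^{2} = 9409$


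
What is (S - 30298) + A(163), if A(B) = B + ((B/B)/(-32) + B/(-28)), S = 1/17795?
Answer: -120143849821/3986080 ≈ -30141.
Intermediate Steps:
S = 1/17795 ≈ 5.6196e-5
A(B) = -1/32 + 27*B/28 (A(B) = B + (1*(-1/32) + B*(-1/28)) = B + (-1/32 - B/28) = -1/32 + 27*B/28)
(S - 30298) + A(163) = (1/17795 - 30298) + (-1/32 + (27/28)*163) = -539152909/17795 + (-1/32 + 4401/28) = -539152909/17795 + 35201/224 = -120143849821/3986080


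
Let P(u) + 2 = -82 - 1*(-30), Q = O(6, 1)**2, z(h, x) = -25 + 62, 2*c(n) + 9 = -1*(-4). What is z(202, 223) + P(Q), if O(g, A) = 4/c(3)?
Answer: -17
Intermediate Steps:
c(n) = -5/2 (c(n) = -9/2 + (-1*(-4))/2 = -9/2 + (1/2)*4 = -9/2 + 2 = -5/2)
O(g, A) = -8/5 (O(g, A) = 4/(-5/2) = 4*(-2/5) = -8/5)
z(h, x) = 37
Q = 64/25 (Q = (-8/5)**2 = 64/25 ≈ 2.5600)
P(u) = -54 (P(u) = -2 + (-82 - 1*(-30)) = -2 + (-82 + 30) = -2 - 52 = -54)
z(202, 223) + P(Q) = 37 - 54 = -17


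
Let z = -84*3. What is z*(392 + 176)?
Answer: -143136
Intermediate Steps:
z = -252
z*(392 + 176) = -252*(392 + 176) = -252*568 = -143136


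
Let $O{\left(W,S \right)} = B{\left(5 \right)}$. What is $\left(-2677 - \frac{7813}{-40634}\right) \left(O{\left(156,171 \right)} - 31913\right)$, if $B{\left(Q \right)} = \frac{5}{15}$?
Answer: $\frac{5206682647945}{60951} \approx 8.5424 \cdot 10^{7}$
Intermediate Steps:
$B{\left(Q \right)} = \frac{1}{3}$ ($B{\left(Q \right)} = 5 \cdot \frac{1}{15} = \frac{1}{3}$)
$O{\left(W,S \right)} = \frac{1}{3}$
$\left(-2677 - \frac{7813}{-40634}\right) \left(O{\left(156,171 \right)} - 31913\right) = \left(-2677 - \frac{7813}{-40634}\right) \left(\frac{1}{3} - 31913\right) = \left(-2677 - - \frac{7813}{40634}\right) \left(- \frac{95738}{3}\right) = \left(-2677 + \frac{7813}{40634}\right) \left(- \frac{95738}{3}\right) = \left(- \frac{108769405}{40634}\right) \left(- \frac{95738}{3}\right) = \frac{5206682647945}{60951}$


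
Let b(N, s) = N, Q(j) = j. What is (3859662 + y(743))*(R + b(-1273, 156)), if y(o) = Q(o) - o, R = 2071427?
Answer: 7990094727948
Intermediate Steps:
y(o) = 0 (y(o) = o - o = 0)
(3859662 + y(743))*(R + b(-1273, 156)) = (3859662 + 0)*(2071427 - 1273) = 3859662*2070154 = 7990094727948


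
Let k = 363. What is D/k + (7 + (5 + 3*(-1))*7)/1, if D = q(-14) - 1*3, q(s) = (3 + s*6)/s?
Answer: 35587/1694 ≈ 21.008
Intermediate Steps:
q(s) = (3 + 6*s)/s
D = 39/14 (D = (6 + 3/(-14)) - 1*3 = (6 + 3*(-1/14)) - 3 = (6 - 3/14) - 3 = 81/14 - 3 = 39/14 ≈ 2.7857)
D/k + (7 + (5 + 3*(-1))*7)/1 = (39/14)/363 + (7 + (5 + 3*(-1))*7)/1 = (39/14)*(1/363) + (7 + (5 - 3)*7)*1 = 13/1694 + (7 + 2*7)*1 = 13/1694 + (7 + 14)*1 = 13/1694 + 21*1 = 13/1694 + 21 = 35587/1694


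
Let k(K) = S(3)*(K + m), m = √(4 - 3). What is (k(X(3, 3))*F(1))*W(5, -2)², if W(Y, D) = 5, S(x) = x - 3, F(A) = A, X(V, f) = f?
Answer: 0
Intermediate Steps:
S(x) = -3 + x
m = 1 (m = √1 = 1)
k(K) = 0 (k(K) = (-3 + 3)*(K + 1) = 0*(1 + K) = 0)
(k(X(3, 3))*F(1))*W(5, -2)² = (0*1)*5² = 0*25 = 0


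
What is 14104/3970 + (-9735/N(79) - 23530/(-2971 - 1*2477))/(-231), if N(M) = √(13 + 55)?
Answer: 4414075163/1249049340 + 295*√17/238 ≈ 8.6445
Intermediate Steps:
N(M) = 2*√17 (N(M) = √68 = 2*√17)
14104/3970 + (-9735/N(79) - 23530/(-2971 - 1*2477))/(-231) = 14104/3970 + (-9735*√17/34 - 23530/(-2971 - 1*2477))/(-231) = 14104*(1/3970) + (-9735*√17/34 - 23530/(-2971 - 2477))*(-1/231) = 7052/1985 + (-9735*√17/34 - 23530/(-5448))*(-1/231) = 7052/1985 + (-9735*√17/34 - 23530*(-1/5448))*(-1/231) = 7052/1985 + (-9735*√17/34 + 11765/2724)*(-1/231) = 7052/1985 + (11765/2724 - 9735*√17/34)*(-1/231) = 7052/1985 + (-11765/629244 + 295*√17/238) = 4414075163/1249049340 + 295*√17/238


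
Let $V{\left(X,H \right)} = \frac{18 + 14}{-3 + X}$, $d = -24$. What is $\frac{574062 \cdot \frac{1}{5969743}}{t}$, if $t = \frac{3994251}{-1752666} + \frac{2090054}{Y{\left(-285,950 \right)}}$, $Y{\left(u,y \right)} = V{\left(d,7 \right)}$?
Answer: $- \frac{2683037198112}{49203430498757779465} \approx -5.4529 \cdot 10^{-8}$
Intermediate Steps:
$V{\left(X,H \right)} = \frac{32}{-3 + X}$
$Y{\left(u,y \right)} = - \frac{32}{27}$ ($Y{\left(u,y \right)} = \frac{32}{-3 - 24} = \frac{32}{-27} = 32 \left(- \frac{1}{27}\right) = - \frac{32}{27}$)
$t = - \frac{8242135465255}{4673776}$ ($t = \frac{3994251}{-1752666} + \frac{2090054}{- \frac{32}{27}} = 3994251 \left(- \frac{1}{1752666}\right) + 2090054 \left(- \frac{27}{32}\right) = - \frac{1331417}{584222} - \frac{28215729}{16} = - \frac{8242135465255}{4673776} \approx -1.7635 \cdot 10^{6}$)
$\frac{574062 \cdot \frac{1}{5969743}}{t} = \frac{574062 \cdot \frac{1}{5969743}}{- \frac{8242135465255}{4673776}} = 574062 \cdot \frac{1}{5969743} \left(- \frac{4673776}{8242135465255}\right) = \frac{574062}{5969743} \left(- \frac{4673776}{8242135465255}\right) = - \frac{2683037198112}{49203430498757779465}$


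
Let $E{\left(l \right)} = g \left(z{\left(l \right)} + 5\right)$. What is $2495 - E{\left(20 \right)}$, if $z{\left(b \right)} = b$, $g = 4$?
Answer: $2395$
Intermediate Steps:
$E{\left(l \right)} = 20 + 4 l$ ($E{\left(l \right)} = 4 \left(l + 5\right) = 4 \left(5 + l\right) = 20 + 4 l$)
$2495 - E{\left(20 \right)} = 2495 - \left(20 + 4 \cdot 20\right) = 2495 - \left(20 + 80\right) = 2495 - 100 = 2395$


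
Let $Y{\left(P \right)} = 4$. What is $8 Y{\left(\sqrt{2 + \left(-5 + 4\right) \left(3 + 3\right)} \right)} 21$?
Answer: $672$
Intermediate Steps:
$8 Y{\left(\sqrt{2 + \left(-5 + 4\right) \left(3 + 3\right)} \right)} 21 = 8 \cdot 4 \cdot 21 = 32 \cdot 21 = 672$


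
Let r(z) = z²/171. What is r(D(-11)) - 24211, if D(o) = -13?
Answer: -4139912/171 ≈ -24210.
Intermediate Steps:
r(z) = z²/171
r(D(-11)) - 24211 = (1/171)*(-13)² - 24211 = (1/171)*169 - 24211 = 169/171 - 24211 = -4139912/171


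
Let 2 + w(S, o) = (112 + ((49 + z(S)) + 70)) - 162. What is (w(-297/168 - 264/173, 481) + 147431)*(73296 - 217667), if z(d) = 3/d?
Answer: -226507493217598/10637 ≈ -2.1294e+10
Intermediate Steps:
w(S, o) = 67 + 3/S (w(S, o) = -2 + ((112 + ((49 + 3/S) + 70)) - 162) = -2 + ((112 + (119 + 3/S)) - 162) = -2 + ((231 + 3/S) - 162) = -2 + (69 + 3/S) = 67 + 3/S)
(w(-297/168 - 264/173, 481) + 147431)*(73296 - 217667) = ((67 + 3/(-297/168 - 264/173)) + 147431)*(73296 - 217667) = ((67 + 3/(-297*1/168 - 264*1/173)) + 147431)*(-144371) = ((67 + 3/(-99/56 - 264/173)) + 147431)*(-144371) = ((67 + 3/(-31911/9688)) + 147431)*(-144371) = ((67 + 3*(-9688/31911)) + 147431)*(-144371) = ((67 - 9688/10637) + 147431)*(-144371) = (702991/10637 + 147431)*(-144371) = (1568926538/10637)*(-144371) = -226507493217598/10637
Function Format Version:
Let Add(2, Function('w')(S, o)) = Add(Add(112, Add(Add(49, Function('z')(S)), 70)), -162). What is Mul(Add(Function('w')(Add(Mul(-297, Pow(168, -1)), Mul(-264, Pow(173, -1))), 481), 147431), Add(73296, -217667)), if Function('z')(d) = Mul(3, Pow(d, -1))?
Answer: Rational(-226507493217598, 10637) ≈ -2.1294e+10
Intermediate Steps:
Function('w')(S, o) = Add(67, Mul(3, Pow(S, -1))) (Function('w')(S, o) = Add(-2, Add(Add(112, Add(Add(49, Mul(3, Pow(S, -1))), 70)), -162)) = Add(-2, Add(Add(112, Add(119, Mul(3, Pow(S, -1)))), -162)) = Add(-2, Add(Add(231, Mul(3, Pow(S, -1))), -162)) = Add(-2, Add(69, Mul(3, Pow(S, -1)))) = Add(67, Mul(3, Pow(S, -1))))
Mul(Add(Function('w')(Add(Mul(-297, Pow(168, -1)), Mul(-264, Pow(173, -1))), 481), 147431), Add(73296, -217667)) = Mul(Add(Add(67, Mul(3, Pow(Add(Mul(-297, Pow(168, -1)), Mul(-264, Pow(173, -1))), -1))), 147431), Add(73296, -217667)) = Mul(Add(Add(67, Mul(3, Pow(Add(Mul(-297, Rational(1, 168)), Mul(-264, Rational(1, 173))), -1))), 147431), -144371) = Mul(Add(Add(67, Mul(3, Pow(Add(Rational(-99, 56), Rational(-264, 173)), -1))), 147431), -144371) = Mul(Add(Add(67, Mul(3, Pow(Rational(-31911, 9688), -1))), 147431), -144371) = Mul(Add(Add(67, Mul(3, Rational(-9688, 31911))), 147431), -144371) = Mul(Add(Add(67, Rational(-9688, 10637)), 147431), -144371) = Mul(Add(Rational(702991, 10637), 147431), -144371) = Mul(Rational(1568926538, 10637), -144371) = Rational(-226507493217598, 10637)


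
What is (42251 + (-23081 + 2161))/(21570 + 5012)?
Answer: 21331/26582 ≈ 0.80246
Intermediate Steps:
(42251 + (-23081 + 2161))/(21570 + 5012) = (42251 - 20920)/26582 = 21331*(1/26582) = 21331/26582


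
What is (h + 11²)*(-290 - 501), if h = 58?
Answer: -141589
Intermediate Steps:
(h + 11²)*(-290 - 501) = (58 + 11²)*(-290 - 501) = (58 + 121)*(-791) = 179*(-791) = -141589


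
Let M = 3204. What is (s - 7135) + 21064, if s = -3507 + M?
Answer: 13626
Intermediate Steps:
s = -303 (s = -3507 + 3204 = -303)
(s - 7135) + 21064 = (-303 - 7135) + 21064 = -7438 + 21064 = 13626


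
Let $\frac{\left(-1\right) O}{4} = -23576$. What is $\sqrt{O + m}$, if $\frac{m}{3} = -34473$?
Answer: $i \sqrt{9115} \approx 95.473 i$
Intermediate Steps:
$m = -103419$ ($m = 3 \left(-34473\right) = -103419$)
$O = 94304$ ($O = \left(-4\right) \left(-23576\right) = 94304$)
$\sqrt{O + m} = \sqrt{94304 - 103419} = \sqrt{-9115} = i \sqrt{9115}$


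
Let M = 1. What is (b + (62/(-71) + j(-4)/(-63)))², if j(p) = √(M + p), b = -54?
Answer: 20081568527/6669243 + 7792*I*√3/4473 ≈ 3011.1 + 3.0172*I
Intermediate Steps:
j(p) = √(1 + p)
(b + (62/(-71) + j(-4)/(-63)))² = (-54 + (62/(-71) + √(1 - 4)/(-63)))² = (-54 + (62*(-1/71) + √(-3)*(-1/63)))² = (-54 + (-62/71 + (I*√3)*(-1/63)))² = (-54 + (-62/71 - I*√3/63))² = (-3896/71 - I*√3/63)²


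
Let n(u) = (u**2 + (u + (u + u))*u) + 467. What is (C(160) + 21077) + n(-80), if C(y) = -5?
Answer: 47139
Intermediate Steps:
n(u) = 467 + 4*u**2 (n(u) = (u**2 + (u + 2*u)*u) + 467 = (u**2 + (3*u)*u) + 467 = (u**2 + 3*u**2) + 467 = 4*u**2 + 467 = 467 + 4*u**2)
(C(160) + 21077) + n(-80) = (-5 + 21077) + (467 + 4*(-80)**2) = 21072 + (467 + 4*6400) = 21072 + (467 + 25600) = 21072 + 26067 = 47139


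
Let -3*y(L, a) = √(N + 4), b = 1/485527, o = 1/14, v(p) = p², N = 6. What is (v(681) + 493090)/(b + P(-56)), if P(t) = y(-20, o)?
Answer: -4181192959293/2357364677281 - 676694024648884137*√10/2357364677281 ≈ -9.0775e+5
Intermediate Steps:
o = 1/14 ≈ 0.071429
b = 1/485527 ≈ 2.0596e-6
y(L, a) = -√10/3 (y(L, a) = -√(6 + 4)/3 = -√10/3)
P(t) = -√10/3
(v(681) + 493090)/(b + P(-56)) = (681² + 493090)/(1/485527 - √10/3) = (463761 + 493090)/(1/485527 - √10/3) = 956851/(1/485527 - √10/3)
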